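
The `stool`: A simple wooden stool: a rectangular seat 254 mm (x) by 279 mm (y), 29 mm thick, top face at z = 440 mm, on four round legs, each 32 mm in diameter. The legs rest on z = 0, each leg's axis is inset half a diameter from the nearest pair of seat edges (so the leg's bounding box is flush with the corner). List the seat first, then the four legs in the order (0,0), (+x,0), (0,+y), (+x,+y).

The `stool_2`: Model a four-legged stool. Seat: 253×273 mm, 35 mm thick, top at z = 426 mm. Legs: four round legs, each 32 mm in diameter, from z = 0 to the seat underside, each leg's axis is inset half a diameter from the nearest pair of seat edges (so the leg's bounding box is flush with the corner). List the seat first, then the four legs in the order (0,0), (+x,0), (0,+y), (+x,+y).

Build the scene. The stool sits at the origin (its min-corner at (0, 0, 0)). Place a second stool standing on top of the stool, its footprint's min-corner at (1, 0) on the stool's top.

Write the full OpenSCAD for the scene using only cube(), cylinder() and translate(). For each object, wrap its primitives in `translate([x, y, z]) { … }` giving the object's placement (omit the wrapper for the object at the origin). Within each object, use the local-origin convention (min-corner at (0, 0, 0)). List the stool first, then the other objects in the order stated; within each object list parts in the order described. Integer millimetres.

translate([0, 0, 411]) cube([254, 279, 29]);
translate([16, 16, 0]) cylinder(h = 411, r = 16);
translate([238, 16, 0]) cylinder(h = 411, r = 16);
translate([16, 263, 0]) cylinder(h = 411, r = 16);
translate([238, 263, 0]) cylinder(h = 411, r = 16);
translate([1, 0, 440]) {
  translate([0, 0, 391]) cube([253, 273, 35]);
  translate([16, 16, 0]) cylinder(h = 391, r = 16);
  translate([237, 16, 0]) cylinder(h = 391, r = 16);
  translate([16, 257, 0]) cylinder(h = 391, r = 16);
  translate([237, 257, 0]) cylinder(h = 391, r = 16);
}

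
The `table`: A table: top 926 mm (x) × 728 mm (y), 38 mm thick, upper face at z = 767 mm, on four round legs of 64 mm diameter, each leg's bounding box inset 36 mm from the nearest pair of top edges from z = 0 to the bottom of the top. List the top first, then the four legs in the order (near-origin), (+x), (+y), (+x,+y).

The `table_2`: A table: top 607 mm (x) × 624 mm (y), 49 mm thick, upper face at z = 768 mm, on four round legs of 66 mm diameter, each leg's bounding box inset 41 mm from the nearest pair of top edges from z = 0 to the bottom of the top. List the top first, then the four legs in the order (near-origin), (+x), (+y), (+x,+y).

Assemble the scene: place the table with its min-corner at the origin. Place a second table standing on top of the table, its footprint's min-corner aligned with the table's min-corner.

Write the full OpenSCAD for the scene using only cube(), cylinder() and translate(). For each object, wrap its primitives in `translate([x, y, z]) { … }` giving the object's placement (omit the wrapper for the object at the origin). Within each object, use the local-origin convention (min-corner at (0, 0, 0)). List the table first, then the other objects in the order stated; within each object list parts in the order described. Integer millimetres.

translate([0, 0, 729]) cube([926, 728, 38]);
translate([68, 68, 0]) cylinder(h = 729, r = 32);
translate([858, 68, 0]) cylinder(h = 729, r = 32);
translate([68, 660, 0]) cylinder(h = 729, r = 32);
translate([858, 660, 0]) cylinder(h = 729, r = 32);
translate([0, 0, 767]) {
  translate([0, 0, 719]) cube([607, 624, 49]);
  translate([74, 74, 0]) cylinder(h = 719, r = 33);
  translate([533, 74, 0]) cylinder(h = 719, r = 33);
  translate([74, 550, 0]) cylinder(h = 719, r = 33);
  translate([533, 550, 0]) cylinder(h = 719, r = 33);
}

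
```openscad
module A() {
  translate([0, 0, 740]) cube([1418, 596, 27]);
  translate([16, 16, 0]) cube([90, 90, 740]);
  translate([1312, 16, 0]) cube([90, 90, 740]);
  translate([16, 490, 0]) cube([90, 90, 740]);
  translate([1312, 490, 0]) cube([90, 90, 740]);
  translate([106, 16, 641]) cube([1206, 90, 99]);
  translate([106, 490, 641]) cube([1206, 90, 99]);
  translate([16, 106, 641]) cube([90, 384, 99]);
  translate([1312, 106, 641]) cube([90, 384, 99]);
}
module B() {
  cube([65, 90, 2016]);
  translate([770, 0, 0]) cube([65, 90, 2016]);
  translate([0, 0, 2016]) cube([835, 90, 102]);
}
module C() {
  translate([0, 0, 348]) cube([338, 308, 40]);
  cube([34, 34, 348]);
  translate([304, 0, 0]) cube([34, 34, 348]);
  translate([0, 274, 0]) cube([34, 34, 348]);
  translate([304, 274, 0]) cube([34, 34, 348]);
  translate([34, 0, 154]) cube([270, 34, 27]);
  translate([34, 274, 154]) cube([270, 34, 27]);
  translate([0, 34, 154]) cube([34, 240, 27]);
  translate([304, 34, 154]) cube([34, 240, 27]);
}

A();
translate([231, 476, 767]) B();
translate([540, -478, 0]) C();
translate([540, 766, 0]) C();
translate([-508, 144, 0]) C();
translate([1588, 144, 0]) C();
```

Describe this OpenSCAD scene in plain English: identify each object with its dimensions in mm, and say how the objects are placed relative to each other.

A is a rectangular dining table. The top is 1418×596×27 mm with its upper surface at z = 767 mm. It stands on four 90×90 mm square legs, each inset 16 mm from the nearest pair of top edges, running from the floor to the underside of the top. Four apron rails, 90 mm thick and 99 mm tall, run between adjacent legs with their top edges flush with the underside of the top and their outer faces flush with the legs' outer faces.

B is a rectangular door frame: two vertical jambs of 65×90 mm section, 2016 mm tall, with a clear opening 705 mm wide between their inner faces. A header 102 mm tall and 90 mm deep lies on top of the jambs and spans the full outside width.

C is a four-legged stool. The seat is a 338×308×40 mm slab whose top surface is at z = 388 mm; four square legs, each 34×34 mm in cross-section, run from the floor (z = 0) to the underside of the seat, each flush with a corner of the seat. Four stretchers, 34 mm wide and 27 mm tall, connect adjacent legs with their undersides at z = 154 mm, each running between the inner faces of the legs it joins and aligned with the legs' outer faces on the other axis.

The door frame is on top of the table. Four stools sit around the table at the −y, +y, −x, +x sides.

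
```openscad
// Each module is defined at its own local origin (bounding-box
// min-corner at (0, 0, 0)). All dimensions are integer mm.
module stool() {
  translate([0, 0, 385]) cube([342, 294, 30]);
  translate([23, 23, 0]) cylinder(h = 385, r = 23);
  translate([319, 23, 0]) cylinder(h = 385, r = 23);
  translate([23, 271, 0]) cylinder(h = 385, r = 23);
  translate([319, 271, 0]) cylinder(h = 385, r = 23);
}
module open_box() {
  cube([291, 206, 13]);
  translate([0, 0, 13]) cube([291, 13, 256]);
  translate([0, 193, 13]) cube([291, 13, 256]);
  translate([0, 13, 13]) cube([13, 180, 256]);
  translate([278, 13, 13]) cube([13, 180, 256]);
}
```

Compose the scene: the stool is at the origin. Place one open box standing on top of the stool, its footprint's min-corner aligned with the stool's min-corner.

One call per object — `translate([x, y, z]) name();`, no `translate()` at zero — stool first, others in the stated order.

stool();
translate([0, 0, 415]) open_box();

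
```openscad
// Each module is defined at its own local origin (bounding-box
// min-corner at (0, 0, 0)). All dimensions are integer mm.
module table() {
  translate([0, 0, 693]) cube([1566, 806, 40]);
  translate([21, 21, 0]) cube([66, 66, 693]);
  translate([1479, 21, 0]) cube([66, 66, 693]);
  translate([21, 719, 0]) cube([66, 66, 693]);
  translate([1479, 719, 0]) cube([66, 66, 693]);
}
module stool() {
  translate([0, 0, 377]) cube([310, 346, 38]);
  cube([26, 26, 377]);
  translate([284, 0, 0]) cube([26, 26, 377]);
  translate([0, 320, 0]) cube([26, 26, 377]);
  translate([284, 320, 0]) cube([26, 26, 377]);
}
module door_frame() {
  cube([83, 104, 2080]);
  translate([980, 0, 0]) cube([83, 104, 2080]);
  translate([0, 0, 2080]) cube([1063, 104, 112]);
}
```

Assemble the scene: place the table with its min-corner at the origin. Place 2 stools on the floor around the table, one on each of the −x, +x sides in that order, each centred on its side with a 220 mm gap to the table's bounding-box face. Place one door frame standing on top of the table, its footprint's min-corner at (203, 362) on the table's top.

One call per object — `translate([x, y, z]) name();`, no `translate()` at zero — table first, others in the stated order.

table();
translate([-530, 230, 0]) stool();
translate([1786, 230, 0]) stool();
translate([203, 362, 733]) door_frame();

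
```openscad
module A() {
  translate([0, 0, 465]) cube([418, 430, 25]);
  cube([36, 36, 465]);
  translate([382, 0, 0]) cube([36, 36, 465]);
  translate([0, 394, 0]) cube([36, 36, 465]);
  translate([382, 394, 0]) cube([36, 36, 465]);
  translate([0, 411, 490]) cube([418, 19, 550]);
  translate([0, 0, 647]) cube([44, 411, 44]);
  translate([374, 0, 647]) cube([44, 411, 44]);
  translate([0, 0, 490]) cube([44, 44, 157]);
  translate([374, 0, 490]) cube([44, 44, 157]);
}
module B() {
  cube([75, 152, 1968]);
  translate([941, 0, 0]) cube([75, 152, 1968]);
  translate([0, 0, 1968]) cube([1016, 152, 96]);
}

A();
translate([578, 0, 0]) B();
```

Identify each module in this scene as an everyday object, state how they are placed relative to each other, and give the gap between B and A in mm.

A is a chair. B is a door frame. The door frame is on the floor beside the chair on its +x side. The gap between the door frame and the chair is 160 mm.

The door frame's nearest face is 160 mm from the chair's +x face.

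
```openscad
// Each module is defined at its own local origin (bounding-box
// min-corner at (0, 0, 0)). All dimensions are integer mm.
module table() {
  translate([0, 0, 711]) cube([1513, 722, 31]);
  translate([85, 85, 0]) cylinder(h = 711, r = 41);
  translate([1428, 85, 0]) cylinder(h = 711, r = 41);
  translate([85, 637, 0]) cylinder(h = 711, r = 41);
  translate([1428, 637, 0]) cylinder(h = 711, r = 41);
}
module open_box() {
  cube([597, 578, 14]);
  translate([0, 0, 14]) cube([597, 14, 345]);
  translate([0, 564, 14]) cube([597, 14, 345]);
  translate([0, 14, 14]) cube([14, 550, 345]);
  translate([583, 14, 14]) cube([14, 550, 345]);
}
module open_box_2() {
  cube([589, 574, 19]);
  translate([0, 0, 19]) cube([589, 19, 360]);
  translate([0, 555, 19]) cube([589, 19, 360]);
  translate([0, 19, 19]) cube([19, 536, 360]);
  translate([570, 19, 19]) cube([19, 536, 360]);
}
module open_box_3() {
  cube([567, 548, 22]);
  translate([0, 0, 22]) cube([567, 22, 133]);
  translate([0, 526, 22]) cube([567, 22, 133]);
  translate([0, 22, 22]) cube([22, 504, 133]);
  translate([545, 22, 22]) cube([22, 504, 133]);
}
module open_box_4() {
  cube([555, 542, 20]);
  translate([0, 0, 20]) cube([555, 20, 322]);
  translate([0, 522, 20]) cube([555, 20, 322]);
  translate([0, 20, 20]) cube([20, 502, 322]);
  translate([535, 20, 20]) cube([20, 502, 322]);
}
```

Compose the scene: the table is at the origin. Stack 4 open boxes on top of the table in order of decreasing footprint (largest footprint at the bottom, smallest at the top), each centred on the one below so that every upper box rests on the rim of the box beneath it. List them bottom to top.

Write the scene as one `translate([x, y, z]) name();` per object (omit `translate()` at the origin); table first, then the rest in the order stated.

table();
translate([458, 72, 742]) open_box();
translate([462, 74, 1101]) open_box_2();
translate([473, 87, 1480]) open_box_3();
translate([479, 90, 1635]) open_box_4();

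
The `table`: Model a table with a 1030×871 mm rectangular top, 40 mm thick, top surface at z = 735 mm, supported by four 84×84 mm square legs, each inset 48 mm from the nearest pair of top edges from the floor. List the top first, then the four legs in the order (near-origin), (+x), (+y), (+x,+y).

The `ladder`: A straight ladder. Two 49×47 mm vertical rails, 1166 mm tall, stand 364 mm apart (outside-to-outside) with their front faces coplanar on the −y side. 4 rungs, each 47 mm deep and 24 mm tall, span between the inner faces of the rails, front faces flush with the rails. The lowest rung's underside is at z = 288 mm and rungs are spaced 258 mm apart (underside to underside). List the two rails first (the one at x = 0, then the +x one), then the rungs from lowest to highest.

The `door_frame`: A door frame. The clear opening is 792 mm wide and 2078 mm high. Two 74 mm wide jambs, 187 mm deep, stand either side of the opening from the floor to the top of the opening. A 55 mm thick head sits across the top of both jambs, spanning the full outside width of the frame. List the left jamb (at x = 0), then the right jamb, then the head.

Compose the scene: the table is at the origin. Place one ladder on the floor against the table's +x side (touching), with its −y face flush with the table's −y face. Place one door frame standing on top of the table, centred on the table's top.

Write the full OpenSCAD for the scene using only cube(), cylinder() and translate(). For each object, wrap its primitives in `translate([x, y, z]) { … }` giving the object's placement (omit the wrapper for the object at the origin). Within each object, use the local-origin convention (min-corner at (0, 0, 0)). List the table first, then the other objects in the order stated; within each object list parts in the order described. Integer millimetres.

translate([0, 0, 695]) cube([1030, 871, 40]);
translate([48, 48, 0]) cube([84, 84, 695]);
translate([898, 48, 0]) cube([84, 84, 695]);
translate([48, 739, 0]) cube([84, 84, 695]);
translate([898, 739, 0]) cube([84, 84, 695]);
translate([1030, 0, 0]) {
  cube([49, 47, 1166]);
  translate([315, 0, 0]) cube([49, 47, 1166]);
  translate([49, 0, 288]) cube([266, 47, 24]);
  translate([49, 0, 546]) cube([266, 47, 24]);
  translate([49, 0, 804]) cube([266, 47, 24]);
  translate([49, 0, 1062]) cube([266, 47, 24]);
}
translate([45, 342, 735]) {
  cube([74, 187, 2078]);
  translate([866, 0, 0]) cube([74, 187, 2078]);
  translate([0, 0, 2078]) cube([940, 187, 55]);
}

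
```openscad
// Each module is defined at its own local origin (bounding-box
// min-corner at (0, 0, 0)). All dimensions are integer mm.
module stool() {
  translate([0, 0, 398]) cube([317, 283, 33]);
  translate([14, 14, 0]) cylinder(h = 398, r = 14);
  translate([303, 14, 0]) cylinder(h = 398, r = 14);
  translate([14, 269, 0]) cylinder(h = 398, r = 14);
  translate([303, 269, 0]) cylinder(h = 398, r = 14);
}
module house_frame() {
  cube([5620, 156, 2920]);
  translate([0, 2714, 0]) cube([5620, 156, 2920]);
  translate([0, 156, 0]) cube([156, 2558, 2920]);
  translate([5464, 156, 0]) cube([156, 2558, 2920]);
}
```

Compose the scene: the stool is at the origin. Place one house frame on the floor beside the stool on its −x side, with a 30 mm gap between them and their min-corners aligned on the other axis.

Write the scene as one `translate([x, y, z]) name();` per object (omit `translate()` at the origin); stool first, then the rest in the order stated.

stool();
translate([-5650, 0, 0]) house_frame();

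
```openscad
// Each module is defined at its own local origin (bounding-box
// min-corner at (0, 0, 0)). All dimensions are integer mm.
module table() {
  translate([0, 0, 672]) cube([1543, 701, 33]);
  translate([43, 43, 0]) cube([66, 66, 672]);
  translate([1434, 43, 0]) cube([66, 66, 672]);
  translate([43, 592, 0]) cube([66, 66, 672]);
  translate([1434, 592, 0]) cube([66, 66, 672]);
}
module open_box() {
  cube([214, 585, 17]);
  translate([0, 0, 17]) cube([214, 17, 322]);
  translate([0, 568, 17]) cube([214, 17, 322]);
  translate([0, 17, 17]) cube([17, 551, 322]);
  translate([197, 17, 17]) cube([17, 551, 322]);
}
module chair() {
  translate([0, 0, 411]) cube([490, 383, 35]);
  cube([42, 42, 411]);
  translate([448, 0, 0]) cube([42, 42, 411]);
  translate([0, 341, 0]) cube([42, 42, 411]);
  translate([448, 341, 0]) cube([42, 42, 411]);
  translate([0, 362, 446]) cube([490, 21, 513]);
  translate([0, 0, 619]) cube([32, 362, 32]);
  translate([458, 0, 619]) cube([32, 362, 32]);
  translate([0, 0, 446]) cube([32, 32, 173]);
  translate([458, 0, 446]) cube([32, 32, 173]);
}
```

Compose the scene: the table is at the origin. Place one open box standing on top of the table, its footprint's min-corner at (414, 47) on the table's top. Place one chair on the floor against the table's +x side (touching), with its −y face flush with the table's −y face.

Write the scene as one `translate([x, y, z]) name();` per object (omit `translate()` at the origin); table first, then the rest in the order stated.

table();
translate([414, 47, 705]) open_box();
translate([1543, 0, 0]) chair();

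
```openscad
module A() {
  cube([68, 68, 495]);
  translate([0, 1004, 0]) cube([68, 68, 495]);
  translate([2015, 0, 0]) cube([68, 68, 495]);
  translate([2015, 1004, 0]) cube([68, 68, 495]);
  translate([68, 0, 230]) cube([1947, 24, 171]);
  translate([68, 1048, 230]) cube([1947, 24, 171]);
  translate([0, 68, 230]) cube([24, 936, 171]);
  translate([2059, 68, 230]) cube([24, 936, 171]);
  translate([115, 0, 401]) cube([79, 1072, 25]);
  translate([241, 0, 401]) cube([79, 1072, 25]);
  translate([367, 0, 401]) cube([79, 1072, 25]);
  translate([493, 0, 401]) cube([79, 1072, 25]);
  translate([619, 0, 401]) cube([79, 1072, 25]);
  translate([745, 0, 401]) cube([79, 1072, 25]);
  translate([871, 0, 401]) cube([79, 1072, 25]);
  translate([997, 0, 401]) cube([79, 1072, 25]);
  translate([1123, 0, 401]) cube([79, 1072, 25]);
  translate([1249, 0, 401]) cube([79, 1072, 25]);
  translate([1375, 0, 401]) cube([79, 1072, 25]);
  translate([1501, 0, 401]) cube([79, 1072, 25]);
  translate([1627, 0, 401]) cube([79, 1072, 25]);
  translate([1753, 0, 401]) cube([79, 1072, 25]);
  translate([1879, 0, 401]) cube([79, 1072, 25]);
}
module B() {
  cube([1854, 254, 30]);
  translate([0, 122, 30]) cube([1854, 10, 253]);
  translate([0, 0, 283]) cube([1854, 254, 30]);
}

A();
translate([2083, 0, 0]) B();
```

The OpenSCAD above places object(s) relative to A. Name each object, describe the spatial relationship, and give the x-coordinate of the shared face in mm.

The bed frame's +x face and the I-beam's −x face are both at x = 2083 mm.

A is a bed frame. B is an I-beam. The I-beam is against the bed frame's +x side, with their −y faces flush. The x-coordinate of the shared face is 2083 mm.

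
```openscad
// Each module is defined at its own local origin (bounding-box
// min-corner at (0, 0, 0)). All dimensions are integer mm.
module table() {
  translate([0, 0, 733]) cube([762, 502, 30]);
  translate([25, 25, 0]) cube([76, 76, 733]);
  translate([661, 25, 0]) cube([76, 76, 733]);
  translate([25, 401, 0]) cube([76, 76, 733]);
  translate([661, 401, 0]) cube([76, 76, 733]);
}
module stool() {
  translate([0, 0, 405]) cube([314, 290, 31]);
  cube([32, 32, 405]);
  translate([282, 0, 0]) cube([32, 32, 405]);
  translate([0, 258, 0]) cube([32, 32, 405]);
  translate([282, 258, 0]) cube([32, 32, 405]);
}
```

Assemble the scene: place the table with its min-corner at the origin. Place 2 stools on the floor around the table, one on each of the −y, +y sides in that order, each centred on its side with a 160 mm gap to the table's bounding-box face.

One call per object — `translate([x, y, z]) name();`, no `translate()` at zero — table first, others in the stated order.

table();
translate([224, -450, 0]) stool();
translate([224, 662, 0]) stool();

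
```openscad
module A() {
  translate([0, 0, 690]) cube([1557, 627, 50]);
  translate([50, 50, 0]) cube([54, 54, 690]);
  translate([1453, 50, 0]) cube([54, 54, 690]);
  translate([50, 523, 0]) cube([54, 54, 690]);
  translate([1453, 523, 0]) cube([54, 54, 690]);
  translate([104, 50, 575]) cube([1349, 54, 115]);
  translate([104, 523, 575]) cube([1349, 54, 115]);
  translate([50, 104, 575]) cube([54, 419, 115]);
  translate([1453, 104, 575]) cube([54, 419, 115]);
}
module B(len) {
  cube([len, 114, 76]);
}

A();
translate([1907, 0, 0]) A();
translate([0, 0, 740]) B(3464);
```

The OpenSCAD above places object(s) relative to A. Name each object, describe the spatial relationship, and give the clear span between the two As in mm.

A is a table. B is a beam. A beam spans the tops of two tables. The clear span between the two tables is 350 mm.

Second table starts at x = 1907; first ends at x = 1557; clear span = 1907 − 1557 = 350 mm.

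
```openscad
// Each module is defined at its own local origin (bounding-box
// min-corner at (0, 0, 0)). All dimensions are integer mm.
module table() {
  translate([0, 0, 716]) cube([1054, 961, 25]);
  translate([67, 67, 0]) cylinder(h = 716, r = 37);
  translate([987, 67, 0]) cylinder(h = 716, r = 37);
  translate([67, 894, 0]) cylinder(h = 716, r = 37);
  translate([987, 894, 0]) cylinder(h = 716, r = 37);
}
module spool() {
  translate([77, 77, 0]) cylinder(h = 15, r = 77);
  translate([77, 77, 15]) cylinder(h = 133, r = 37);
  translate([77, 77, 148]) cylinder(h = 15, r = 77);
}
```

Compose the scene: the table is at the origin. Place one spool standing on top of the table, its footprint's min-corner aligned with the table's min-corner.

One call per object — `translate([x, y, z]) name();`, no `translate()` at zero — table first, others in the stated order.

table();
translate([0, 0, 741]) spool();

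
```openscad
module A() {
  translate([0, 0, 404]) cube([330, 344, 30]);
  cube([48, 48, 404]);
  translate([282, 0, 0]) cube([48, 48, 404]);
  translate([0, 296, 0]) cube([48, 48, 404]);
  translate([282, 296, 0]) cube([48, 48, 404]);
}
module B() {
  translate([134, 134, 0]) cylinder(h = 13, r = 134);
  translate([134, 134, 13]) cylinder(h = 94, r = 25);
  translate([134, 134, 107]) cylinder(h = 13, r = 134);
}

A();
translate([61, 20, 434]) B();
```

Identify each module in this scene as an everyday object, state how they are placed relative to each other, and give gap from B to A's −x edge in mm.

A is a stool. B is a spool. The spool is on top of the stool. The gap from the spool to the stool's −x edge is 61 mm.

The spool's min-x is at 61; the stool's min-x is 0; gap = 61 mm.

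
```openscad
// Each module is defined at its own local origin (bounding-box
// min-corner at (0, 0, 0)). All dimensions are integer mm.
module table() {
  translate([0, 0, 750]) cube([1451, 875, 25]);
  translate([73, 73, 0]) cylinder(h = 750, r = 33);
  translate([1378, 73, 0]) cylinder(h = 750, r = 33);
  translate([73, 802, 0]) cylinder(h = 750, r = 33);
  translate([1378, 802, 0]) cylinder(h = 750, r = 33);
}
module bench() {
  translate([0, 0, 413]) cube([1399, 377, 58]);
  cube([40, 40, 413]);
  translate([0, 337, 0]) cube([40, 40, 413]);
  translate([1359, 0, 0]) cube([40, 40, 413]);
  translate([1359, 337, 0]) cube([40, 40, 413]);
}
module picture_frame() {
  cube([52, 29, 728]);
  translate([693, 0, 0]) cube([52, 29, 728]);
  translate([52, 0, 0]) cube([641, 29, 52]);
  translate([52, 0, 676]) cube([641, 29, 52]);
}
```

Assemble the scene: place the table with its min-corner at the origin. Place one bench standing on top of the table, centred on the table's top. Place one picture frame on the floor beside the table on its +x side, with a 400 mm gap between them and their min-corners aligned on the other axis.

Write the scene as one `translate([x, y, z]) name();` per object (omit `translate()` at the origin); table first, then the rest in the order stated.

table();
translate([26, 249, 775]) bench();
translate([1851, 0, 0]) picture_frame();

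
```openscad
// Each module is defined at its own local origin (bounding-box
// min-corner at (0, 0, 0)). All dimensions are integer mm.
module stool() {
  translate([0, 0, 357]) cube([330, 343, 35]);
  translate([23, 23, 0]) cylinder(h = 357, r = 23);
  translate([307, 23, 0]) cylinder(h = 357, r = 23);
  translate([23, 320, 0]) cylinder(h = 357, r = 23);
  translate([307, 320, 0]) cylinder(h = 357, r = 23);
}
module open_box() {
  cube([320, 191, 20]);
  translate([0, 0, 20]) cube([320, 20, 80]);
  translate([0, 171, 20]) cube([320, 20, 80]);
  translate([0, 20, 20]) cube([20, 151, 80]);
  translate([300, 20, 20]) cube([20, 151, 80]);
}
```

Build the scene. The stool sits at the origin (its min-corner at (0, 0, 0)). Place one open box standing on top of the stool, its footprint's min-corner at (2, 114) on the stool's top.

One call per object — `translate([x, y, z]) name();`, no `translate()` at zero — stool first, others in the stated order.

stool();
translate([2, 114, 392]) open_box();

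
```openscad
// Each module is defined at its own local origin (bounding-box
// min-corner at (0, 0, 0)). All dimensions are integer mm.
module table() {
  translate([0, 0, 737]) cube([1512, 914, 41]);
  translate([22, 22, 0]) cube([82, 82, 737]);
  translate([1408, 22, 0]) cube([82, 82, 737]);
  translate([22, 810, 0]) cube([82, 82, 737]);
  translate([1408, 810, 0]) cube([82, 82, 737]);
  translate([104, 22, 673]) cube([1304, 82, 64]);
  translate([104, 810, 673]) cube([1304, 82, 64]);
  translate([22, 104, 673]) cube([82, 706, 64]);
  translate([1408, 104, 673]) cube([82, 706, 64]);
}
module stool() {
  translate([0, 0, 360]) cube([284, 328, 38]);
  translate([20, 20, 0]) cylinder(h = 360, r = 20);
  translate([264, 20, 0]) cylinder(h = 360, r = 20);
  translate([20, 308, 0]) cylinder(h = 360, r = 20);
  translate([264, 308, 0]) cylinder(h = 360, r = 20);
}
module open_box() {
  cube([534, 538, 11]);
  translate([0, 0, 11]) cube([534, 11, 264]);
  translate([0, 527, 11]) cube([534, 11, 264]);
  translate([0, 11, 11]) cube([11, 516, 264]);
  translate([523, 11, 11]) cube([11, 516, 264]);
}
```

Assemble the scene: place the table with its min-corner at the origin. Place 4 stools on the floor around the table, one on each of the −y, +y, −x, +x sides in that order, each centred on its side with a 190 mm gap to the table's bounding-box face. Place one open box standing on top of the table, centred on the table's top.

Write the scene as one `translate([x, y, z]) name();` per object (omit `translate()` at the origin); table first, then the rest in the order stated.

table();
translate([614, -518, 0]) stool();
translate([614, 1104, 0]) stool();
translate([-474, 293, 0]) stool();
translate([1702, 293, 0]) stool();
translate([489, 188, 778]) open_box();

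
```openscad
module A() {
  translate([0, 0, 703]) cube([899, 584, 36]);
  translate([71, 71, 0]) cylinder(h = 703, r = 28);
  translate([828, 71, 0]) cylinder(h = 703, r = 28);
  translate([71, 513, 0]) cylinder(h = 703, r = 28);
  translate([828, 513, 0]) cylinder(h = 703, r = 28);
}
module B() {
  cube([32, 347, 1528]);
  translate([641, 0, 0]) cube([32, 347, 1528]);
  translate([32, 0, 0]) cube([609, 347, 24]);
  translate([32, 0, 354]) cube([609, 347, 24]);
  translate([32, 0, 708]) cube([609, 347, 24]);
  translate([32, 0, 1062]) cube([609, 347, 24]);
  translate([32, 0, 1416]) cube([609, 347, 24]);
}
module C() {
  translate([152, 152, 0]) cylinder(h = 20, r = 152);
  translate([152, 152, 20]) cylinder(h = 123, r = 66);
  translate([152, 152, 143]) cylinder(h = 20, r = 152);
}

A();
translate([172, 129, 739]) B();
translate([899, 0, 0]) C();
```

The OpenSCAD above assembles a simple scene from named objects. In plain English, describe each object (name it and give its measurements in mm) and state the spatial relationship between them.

A is a table: top 899 mm (x) × 584 mm (y), 36 mm thick, upper face at z = 739 mm, on four round legs of 56 mm diameter, each leg's bounding box inset 43 mm from the nearest pair of top edges, running from z = 0 to the bottom of the top.

B is an open bookshelf. Two side panels, each 32 mm thick, 347 mm deep and 1528 mm tall, stand 673 mm apart (outside-to-outside). Between them sit 5 shelves, each 24 mm thick and 347 mm deep, spanning the full gap between the sides. The bottom shelf rests on the floor (its underside at z = 0) and the clear gap between one shelf's top and the next shelf's underside is 330 mm.

C is a spool: two coaxial disc flanges of radius 152 mm and thickness 20 mm, joined by a core cylinder of radius 66 mm and height 123 mm. The lower flange rests on z = 0 and the three cylinders share a vertical axis.

The bookshelf is on top of the table. The spool is against the table's +x side, with their −y faces flush.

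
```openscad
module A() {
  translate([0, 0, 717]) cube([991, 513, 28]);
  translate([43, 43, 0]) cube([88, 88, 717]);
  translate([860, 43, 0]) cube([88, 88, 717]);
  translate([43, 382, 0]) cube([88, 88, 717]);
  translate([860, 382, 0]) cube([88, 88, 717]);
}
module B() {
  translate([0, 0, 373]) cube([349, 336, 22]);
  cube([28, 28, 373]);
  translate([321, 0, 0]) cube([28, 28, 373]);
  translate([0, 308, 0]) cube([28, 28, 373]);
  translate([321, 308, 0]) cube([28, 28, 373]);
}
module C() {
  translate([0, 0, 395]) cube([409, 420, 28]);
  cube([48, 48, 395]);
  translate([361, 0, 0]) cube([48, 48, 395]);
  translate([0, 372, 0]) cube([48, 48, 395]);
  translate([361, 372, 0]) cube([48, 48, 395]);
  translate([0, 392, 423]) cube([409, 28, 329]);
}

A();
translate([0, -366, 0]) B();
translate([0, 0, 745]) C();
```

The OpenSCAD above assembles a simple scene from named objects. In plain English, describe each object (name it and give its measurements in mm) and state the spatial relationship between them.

A is a table: top 991 mm (x) × 513 mm (y), 28 mm thick, upper face at z = 745 mm, on four 88×88 mm square legs, each inset 43 mm from the nearest pair of top edges, running from z = 0 to the bottom of the top.

B is a four-legged stool. The seat is a 349×336×22 mm slab whose top surface is at z = 395 mm; four square legs, each 28×28 mm in cross-section, run from the floor (z = 0) to the underside of the seat, each flush with a corner of the seat.

C is a chair. The seat is a 409×420×28 mm slab with its top at z = 423 mm, on four 48×48 mm corner legs (flush with the seat edges, standing on z = 0). A flat backrest 28 mm thick, 329 mm tall, spans the full seat width and rises from the seat top along its +y edge, rear face flush with the rear of the seat.

The stool is on the floor beside the table on its −y side. The chair is on top of the table.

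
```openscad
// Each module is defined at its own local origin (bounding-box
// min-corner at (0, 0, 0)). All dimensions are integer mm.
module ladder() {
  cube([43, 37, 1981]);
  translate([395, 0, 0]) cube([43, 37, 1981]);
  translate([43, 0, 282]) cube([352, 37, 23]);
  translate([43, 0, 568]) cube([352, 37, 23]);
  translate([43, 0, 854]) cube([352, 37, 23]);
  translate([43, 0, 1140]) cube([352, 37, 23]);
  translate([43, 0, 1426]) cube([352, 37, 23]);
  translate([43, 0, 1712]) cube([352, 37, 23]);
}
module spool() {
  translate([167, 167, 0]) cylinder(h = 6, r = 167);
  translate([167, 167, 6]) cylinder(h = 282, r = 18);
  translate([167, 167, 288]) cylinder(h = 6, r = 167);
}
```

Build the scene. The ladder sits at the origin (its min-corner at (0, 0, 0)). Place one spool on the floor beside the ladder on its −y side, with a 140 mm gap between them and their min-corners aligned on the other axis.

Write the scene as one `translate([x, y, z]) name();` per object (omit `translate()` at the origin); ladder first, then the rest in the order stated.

ladder();
translate([0, -474, 0]) spool();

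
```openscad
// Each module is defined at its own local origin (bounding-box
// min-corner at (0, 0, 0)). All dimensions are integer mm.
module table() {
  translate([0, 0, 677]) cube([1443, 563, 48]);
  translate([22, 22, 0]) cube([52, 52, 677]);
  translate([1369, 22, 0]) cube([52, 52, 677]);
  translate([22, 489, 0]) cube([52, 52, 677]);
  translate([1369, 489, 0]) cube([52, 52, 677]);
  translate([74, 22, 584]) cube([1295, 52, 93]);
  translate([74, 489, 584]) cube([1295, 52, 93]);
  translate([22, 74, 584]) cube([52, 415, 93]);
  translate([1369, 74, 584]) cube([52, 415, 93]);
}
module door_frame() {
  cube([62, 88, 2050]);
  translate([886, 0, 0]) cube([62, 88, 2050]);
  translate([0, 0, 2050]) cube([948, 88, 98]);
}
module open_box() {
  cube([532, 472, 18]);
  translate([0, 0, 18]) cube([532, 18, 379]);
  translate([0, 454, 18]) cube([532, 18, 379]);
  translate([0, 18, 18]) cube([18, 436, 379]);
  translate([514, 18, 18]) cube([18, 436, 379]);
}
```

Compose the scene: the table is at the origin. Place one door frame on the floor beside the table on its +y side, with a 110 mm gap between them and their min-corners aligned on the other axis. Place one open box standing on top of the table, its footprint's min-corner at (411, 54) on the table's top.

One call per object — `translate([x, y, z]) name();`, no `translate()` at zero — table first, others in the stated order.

table();
translate([0, 673, 0]) door_frame();
translate([411, 54, 725]) open_box();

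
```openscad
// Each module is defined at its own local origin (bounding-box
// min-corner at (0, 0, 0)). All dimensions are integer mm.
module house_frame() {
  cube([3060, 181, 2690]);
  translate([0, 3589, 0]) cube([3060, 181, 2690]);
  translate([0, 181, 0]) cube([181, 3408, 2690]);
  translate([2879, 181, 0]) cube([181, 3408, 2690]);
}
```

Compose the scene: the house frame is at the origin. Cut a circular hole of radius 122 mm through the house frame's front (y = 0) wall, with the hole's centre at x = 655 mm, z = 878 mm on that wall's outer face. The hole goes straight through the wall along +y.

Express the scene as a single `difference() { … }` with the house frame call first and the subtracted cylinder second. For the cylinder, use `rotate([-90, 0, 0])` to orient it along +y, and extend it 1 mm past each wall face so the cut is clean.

difference() {
  house_frame();
  translate([655, -1, 878]) rotate([-90, 0, 0]) cylinder(h = 183, r = 122);
}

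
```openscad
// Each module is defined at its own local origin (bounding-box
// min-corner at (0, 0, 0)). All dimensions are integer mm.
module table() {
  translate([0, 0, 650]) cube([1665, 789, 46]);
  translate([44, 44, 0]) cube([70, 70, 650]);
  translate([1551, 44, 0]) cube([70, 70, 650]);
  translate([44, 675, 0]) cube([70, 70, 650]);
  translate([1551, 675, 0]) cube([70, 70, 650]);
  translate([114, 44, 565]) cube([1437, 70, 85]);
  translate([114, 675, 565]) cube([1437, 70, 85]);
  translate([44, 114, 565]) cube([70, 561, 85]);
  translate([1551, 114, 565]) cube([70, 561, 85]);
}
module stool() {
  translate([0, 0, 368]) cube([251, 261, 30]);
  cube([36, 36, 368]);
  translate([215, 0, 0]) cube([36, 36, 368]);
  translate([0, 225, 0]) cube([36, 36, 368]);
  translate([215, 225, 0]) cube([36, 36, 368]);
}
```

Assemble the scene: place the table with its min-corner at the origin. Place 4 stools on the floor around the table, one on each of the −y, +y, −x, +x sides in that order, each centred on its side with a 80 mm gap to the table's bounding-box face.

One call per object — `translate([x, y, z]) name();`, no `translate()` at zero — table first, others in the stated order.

table();
translate([707, -341, 0]) stool();
translate([707, 869, 0]) stool();
translate([-331, 264, 0]) stool();
translate([1745, 264, 0]) stool();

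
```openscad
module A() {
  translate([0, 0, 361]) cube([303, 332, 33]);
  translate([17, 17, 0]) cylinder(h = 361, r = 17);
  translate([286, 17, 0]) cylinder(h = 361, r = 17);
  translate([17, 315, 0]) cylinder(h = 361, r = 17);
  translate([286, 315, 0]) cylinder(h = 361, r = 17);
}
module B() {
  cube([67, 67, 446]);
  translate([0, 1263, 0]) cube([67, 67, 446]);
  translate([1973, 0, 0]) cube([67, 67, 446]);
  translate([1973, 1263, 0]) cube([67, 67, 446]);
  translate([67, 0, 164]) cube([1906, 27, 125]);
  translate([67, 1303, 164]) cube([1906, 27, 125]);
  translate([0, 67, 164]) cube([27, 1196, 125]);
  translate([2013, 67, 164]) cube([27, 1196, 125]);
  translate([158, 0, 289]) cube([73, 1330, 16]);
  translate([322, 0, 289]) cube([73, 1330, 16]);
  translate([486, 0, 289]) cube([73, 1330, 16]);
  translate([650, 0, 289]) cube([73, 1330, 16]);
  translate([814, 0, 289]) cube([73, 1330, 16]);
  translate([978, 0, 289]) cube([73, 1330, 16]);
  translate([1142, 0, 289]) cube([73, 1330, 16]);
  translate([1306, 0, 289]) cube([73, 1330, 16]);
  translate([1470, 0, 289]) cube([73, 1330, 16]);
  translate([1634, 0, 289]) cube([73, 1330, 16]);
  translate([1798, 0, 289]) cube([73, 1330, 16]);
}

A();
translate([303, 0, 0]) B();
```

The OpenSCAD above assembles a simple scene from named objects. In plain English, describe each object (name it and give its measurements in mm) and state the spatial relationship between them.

A is a simple wooden stool: a rectangular seat 303 mm (x) by 332 mm (y), 33 mm thick, top face at z = 394 mm, on four round legs, each 34 mm in diameter. The legs rest on z = 0, each leg's axis is inset half a diameter from the nearest pair of seat edges (so the leg's bounding box is flush with the corner).

B is a bed frame 2040 mm long (x) by 1330 mm wide (y). Four 67×67 mm corner posts, 446 mm tall, at the corners of the footprint. Four rails of 27 mm thickness and 125 mm height run between adjacent posts with their undersides at z = 164 mm, their outer faces flush with the outside of the frame (the two x-running rails run between the posts' inner faces; the two y-running rails run between the posts' inner faces). 11 slats, each 73 mm wide (x) and 16 mm thick, lie across the top of the two x-running rails, running the full 1330 mm width of the frame in y; the slats are evenly spaced along x between the inner faces of the end posts with equal gaps (rounded down to the nearest mm) at the −x end and between each pair — any rounding remainder accumulates at the +x end.

The bed frame is against the stool's +x side, with their −y faces flush.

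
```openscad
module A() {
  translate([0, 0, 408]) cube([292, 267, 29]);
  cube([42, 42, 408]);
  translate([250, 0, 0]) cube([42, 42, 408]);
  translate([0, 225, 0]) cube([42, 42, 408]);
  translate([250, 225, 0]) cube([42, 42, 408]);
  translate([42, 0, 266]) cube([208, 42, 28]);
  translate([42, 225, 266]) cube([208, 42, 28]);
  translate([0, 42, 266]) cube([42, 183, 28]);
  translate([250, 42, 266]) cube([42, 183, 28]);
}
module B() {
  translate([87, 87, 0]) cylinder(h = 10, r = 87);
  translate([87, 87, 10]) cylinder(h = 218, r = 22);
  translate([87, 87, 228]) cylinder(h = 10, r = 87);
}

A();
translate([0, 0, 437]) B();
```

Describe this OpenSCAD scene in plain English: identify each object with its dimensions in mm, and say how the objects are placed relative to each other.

A is a four-legged stool. The seat is 292×267 mm, 29 mm thick, top at z = 437 mm. It stands on four square legs, each 42×42 mm in cross-section, from z = 0 to the seat underside, each flush with a corner of the seat. Four stretchers, 42 mm wide and 28 mm tall, connect adjacent legs with their undersides at z = 266 mm, each running between the inner faces of the legs it joins and aligned with the legs' outer faces on the other axis.

B is a spool: two coaxial disc flanges of radius 87 mm and thickness 10 mm, joined by a core cylinder of radius 22 mm and height 218 mm. The lower flange rests on z = 0 and the three cylinders share a vertical axis.

The spool is on top of the stool.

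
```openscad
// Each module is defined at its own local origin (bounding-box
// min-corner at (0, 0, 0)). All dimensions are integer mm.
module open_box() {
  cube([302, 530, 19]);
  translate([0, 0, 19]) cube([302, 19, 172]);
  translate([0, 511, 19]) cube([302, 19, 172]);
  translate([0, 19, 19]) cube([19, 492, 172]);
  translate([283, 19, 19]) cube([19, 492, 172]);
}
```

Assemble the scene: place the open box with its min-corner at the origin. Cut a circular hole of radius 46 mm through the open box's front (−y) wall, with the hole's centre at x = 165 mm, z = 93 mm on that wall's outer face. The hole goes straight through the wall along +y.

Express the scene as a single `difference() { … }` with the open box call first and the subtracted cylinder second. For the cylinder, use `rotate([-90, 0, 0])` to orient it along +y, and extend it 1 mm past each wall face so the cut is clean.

difference() {
  open_box();
  translate([165, -1, 93]) rotate([-90, 0, 0]) cylinder(h = 21, r = 46);
}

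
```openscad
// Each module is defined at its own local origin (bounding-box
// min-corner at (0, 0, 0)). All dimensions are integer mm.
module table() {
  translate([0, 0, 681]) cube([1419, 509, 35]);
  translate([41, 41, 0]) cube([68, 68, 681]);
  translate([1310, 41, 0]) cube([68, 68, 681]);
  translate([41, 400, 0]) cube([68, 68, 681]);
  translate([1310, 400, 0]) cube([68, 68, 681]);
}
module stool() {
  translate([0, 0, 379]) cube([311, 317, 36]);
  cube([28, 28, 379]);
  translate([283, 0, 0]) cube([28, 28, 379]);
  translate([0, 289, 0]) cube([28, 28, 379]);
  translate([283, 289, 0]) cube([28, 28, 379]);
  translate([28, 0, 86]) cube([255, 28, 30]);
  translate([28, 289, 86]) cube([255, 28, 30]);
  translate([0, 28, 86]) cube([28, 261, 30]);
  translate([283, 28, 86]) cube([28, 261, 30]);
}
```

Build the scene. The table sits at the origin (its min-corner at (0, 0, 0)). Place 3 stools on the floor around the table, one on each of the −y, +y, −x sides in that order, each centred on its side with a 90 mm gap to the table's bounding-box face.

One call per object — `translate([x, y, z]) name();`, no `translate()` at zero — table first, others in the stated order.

table();
translate([554, -407, 0]) stool();
translate([554, 599, 0]) stool();
translate([-401, 96, 0]) stool();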